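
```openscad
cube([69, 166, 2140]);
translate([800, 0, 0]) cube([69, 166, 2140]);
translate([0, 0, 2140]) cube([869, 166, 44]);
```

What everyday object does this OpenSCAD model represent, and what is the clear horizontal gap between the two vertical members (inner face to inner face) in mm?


A door frame. The clear opening width is 731 mm.

Two 2140 mm tall posts with a header on top — a door frame. The left jamb is 69 mm wide at x = 0; the right jamb starts at x = 800. The clear opening is 800 − 69 = 731 mm.


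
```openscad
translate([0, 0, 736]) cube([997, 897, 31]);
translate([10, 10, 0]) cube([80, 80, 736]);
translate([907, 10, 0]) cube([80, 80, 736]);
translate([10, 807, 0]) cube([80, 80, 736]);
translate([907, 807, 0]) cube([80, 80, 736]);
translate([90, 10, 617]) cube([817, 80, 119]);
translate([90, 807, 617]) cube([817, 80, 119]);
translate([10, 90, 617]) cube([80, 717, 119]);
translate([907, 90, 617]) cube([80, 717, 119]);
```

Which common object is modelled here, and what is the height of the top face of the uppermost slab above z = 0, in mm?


A table. The table height is 767 mm.

A 997×897×31 slab sits at z = 736 on four 80 mm square posts — a table. The top surface is at 736 + 31 = 767 mm.


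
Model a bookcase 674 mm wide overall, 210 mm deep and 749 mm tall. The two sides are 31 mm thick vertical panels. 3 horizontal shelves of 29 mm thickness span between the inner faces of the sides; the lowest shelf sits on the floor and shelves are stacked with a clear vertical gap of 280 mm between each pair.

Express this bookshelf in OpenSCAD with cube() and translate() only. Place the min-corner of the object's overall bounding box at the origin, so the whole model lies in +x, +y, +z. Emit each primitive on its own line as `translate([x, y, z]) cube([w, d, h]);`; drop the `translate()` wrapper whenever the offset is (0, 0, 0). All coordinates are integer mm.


cube([31, 210, 749]);
translate([643, 0, 0]) cube([31, 210, 749]);
translate([31, 0, 0]) cube([612, 210, 29]);
translate([31, 0, 309]) cube([612, 210, 29]);
translate([31, 0, 618]) cube([612, 210, 29]);


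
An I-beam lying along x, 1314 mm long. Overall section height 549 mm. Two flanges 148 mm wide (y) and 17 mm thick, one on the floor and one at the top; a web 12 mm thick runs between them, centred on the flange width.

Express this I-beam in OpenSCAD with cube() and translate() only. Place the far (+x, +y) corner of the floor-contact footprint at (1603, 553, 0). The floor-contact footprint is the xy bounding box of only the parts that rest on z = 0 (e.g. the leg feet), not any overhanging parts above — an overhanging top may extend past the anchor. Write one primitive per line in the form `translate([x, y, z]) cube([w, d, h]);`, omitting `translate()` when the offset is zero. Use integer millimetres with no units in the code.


translate([289, 405, 0]) cube([1314, 148, 17]);
translate([289, 473, 17]) cube([1314, 12, 515]);
translate([289, 405, 532]) cube([1314, 148, 17]);


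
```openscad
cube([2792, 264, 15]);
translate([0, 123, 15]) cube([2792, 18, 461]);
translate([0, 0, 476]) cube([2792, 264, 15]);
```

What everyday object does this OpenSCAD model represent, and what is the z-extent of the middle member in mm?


An I-beam. The web height is 461 mm.

Two wide flanges with a thin centred web — an I-beam. Overall 491 mm minus two 15 mm flanges gives a web of 491 − 2·15 = 461 mm.


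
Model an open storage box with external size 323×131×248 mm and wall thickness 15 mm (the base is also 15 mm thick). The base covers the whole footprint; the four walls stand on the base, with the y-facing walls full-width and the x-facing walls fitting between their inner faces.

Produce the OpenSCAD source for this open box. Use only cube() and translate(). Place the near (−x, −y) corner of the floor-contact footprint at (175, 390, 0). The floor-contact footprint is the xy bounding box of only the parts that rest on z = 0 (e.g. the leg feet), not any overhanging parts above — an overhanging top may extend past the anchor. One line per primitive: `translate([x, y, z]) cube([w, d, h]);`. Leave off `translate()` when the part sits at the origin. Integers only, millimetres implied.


translate([175, 390, 0]) cube([323, 131, 15]);
translate([175, 390, 15]) cube([323, 15, 233]);
translate([175, 506, 15]) cube([323, 15, 233]);
translate([175, 405, 15]) cube([15, 101, 233]);
translate([483, 405, 15]) cube([15, 101, 233]);


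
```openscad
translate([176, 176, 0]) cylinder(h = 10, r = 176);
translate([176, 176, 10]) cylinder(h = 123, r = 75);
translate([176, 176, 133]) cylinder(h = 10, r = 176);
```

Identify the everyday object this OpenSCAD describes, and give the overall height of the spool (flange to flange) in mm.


A spool. The overall height is 143 mm.

Three coaxial cylinders, large–small–large — a spool. Two 10 mm flanges and a 123 mm core give 10 + 123 + 10 = 143 mm.


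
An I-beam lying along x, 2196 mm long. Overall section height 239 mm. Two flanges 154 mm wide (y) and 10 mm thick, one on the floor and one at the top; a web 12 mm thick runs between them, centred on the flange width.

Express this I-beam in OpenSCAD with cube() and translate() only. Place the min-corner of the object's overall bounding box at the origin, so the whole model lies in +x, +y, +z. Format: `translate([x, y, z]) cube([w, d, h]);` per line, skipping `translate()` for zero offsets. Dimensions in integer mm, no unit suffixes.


cube([2196, 154, 10]);
translate([0, 71, 10]) cube([2196, 12, 219]);
translate([0, 0, 229]) cube([2196, 154, 10]);


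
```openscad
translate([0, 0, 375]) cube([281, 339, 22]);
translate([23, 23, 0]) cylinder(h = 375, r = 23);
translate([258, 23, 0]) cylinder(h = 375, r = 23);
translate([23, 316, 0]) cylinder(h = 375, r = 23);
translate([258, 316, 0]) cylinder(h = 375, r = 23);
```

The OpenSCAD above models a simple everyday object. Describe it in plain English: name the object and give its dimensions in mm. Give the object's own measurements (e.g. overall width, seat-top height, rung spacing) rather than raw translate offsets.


A simple wooden stool: a rectangular seat 281 mm (x) by 339 mm (y), 22 mm thick, top face at z = 397 mm, on four round legs, each 46 mm in diameter. The legs rest on z = 0, each leg's axis is inset half a diameter from the nearest pair of seat edges (so the leg's bounding box is flush with the corner).


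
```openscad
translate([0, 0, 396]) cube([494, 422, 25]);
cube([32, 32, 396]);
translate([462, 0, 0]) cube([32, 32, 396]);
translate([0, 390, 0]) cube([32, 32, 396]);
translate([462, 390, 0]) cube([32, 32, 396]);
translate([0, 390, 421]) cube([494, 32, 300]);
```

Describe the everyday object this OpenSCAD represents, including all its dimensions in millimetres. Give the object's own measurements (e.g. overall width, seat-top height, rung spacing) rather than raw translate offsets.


A chair. The seat is a 494×422×25 mm slab with its top at z = 421 mm, on four 32×32 mm corner legs (flush with the seat edges, standing on z = 0). A flat backrest 32 mm thick, 300 mm tall, spans the full seat width and rises from the seat top along its +y edge, rear face flush with the rear of the seat.


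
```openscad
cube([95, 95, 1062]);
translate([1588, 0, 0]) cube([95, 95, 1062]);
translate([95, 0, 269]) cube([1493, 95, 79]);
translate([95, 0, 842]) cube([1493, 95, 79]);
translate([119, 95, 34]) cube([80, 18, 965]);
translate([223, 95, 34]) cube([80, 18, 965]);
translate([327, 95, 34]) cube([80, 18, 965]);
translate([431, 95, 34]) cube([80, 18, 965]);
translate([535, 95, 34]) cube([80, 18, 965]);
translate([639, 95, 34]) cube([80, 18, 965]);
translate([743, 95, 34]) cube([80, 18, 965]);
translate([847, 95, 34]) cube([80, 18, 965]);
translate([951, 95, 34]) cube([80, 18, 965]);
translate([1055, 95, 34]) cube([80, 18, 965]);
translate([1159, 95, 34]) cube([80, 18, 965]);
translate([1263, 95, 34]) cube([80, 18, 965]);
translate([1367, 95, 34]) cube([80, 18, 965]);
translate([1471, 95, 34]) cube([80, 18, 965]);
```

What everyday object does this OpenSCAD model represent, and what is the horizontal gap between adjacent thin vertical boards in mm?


A fence section. The picket gap is 24 mm.

Two posts, two rails, 14 pickets — a fence section. Span 1493 mm holds 14 pickets of 80 mm with 15 equal gaps: ⌊(1493 − 14·80) / 15⌋ = 24 mm.


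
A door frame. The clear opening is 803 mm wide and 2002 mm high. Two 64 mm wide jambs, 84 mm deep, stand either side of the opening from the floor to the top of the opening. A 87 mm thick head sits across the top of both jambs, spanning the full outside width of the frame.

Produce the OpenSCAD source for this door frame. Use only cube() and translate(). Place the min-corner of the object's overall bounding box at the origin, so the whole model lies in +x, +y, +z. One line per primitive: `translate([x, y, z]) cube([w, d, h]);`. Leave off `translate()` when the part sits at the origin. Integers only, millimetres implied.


cube([64, 84, 2002]);
translate([867, 0, 0]) cube([64, 84, 2002]);
translate([0, 0, 2002]) cube([931, 84, 87]);


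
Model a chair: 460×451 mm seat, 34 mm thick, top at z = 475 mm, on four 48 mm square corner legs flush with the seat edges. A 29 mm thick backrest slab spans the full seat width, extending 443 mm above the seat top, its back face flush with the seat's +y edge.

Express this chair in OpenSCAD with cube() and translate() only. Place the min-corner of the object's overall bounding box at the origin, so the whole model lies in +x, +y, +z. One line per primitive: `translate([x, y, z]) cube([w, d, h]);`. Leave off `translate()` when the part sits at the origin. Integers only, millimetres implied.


translate([0, 0, 441]) cube([460, 451, 34]);
cube([48, 48, 441]);
translate([412, 0, 0]) cube([48, 48, 441]);
translate([0, 403, 0]) cube([48, 48, 441]);
translate([412, 403, 0]) cube([48, 48, 441]);
translate([0, 422, 475]) cube([460, 29, 443]);


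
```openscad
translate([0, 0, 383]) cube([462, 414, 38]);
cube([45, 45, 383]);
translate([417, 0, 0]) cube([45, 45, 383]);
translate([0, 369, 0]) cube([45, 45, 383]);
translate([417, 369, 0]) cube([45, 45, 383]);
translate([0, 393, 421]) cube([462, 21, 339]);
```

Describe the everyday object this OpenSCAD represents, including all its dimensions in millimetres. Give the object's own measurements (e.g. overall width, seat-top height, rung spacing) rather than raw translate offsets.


A chair. The seat is a 462×414×38 mm slab with its top at z = 421 mm, on four 45×45 mm corner legs (flush with the seat edges, standing on z = 0). A flat backrest 21 mm thick, 339 mm tall, spans the full seat width and rises from the seat top along its +y edge, rear face flush with the rear of the seat.


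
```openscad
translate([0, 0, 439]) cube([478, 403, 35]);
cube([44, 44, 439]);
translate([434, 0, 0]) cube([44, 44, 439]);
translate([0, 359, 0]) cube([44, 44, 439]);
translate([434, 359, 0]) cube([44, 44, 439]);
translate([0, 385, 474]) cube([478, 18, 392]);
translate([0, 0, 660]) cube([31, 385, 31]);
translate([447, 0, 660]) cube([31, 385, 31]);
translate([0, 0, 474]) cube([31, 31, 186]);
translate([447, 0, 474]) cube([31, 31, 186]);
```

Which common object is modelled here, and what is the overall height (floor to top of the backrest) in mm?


A chair. The overall height is 866 mm.

A slab on four corner posts with a tall panel at the back — a chair. The seat slab sits at z = 439 with thickness 35, and the 392 mm backrest starts at the seat top, so the overall height is 439 + 35 + 392 = 866 mm.


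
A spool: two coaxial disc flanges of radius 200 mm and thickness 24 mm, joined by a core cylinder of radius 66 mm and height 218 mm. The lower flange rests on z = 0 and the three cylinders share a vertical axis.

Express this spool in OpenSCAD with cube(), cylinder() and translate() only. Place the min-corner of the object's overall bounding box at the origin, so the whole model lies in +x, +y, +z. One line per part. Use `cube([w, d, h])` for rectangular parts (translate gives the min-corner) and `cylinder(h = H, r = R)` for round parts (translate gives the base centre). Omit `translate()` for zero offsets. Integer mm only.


translate([200, 200, 0]) cylinder(h = 24, r = 200);
translate([200, 200, 24]) cylinder(h = 218, r = 66);
translate([200, 200, 242]) cylinder(h = 24, r = 200);


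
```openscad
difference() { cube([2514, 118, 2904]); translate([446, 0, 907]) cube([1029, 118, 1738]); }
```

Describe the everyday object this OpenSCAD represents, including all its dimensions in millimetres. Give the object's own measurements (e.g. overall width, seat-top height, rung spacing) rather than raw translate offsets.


A wall 2514 mm long (x), 118 mm thick (y), 2904 mm tall, with a rectangular window opening cut through it. The opening is 1029 mm wide and 1738 mm tall; its sill is at z = 907 mm and its near (−x) edge is 446 mm from the wall's −x end. The opening passes through the full wall thickness.


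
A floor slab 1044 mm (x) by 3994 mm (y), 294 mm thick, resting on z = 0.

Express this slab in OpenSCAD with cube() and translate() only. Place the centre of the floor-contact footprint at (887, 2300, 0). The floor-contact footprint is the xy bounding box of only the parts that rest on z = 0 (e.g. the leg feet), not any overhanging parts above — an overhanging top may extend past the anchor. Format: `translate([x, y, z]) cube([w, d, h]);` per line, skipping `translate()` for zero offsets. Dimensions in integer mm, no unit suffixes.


translate([365, 303, 0]) cube([1044, 3994, 294]);


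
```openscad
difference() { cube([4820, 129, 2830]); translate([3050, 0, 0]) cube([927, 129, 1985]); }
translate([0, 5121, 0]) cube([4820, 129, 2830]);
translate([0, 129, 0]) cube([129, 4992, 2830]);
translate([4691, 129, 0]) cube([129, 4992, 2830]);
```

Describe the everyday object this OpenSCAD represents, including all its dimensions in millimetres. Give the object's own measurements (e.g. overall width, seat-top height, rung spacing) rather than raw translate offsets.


A single room: four walls, each 2830 mm tall and 129 mm thick, enclosing an outside footprint 4820×5250 mm (x × y), no floor or roof. The front and back walls (−y and +y sides) run the full x-width; the side walls fit between their inner faces. A door opening 927 mm wide and 1985 mm tall is cut through the front wall from the floor up, its −x edge 3050 mm from the wall's −x end.


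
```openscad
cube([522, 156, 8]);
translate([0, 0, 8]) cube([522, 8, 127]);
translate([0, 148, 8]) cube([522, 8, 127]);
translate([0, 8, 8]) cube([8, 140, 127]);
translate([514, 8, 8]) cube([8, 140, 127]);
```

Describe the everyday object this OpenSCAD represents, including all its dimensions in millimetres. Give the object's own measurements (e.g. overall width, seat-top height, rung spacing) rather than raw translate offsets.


An open-topped rectangular box: outside dimensions 522×156×135 mm, with a uniform wall and base thickness of 8 mm. The base is a full 522×156 slab on the floor; four walls sit on top of the base. The front and back walls (the −y and +y sides) span the full width; the two side walls fit between them.


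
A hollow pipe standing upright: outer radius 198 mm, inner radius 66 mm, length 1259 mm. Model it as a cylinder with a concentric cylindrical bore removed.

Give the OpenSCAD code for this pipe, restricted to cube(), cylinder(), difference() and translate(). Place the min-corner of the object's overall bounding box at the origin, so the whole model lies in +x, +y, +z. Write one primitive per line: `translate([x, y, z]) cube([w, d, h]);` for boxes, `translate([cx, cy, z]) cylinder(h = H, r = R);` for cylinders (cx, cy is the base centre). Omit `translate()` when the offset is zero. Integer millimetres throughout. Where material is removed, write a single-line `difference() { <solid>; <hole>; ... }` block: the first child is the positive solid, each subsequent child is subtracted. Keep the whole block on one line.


difference() { translate([198, 198, 0]) cylinder(h = 1259, r = 198); translate([198, 198, 0]) cylinder(h = 1259, r = 66); }


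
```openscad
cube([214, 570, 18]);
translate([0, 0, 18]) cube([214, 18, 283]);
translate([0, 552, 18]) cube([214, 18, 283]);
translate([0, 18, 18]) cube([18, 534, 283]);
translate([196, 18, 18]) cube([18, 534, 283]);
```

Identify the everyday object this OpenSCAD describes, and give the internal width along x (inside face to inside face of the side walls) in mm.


An open box. The internal width is 178 mm.

A 214×570 base slab with four walls standing on it — an open box. The base is 214 mm wide and the walls are 18 mm thick, so the internal width is 214 − 2 × 18 = 178 mm.


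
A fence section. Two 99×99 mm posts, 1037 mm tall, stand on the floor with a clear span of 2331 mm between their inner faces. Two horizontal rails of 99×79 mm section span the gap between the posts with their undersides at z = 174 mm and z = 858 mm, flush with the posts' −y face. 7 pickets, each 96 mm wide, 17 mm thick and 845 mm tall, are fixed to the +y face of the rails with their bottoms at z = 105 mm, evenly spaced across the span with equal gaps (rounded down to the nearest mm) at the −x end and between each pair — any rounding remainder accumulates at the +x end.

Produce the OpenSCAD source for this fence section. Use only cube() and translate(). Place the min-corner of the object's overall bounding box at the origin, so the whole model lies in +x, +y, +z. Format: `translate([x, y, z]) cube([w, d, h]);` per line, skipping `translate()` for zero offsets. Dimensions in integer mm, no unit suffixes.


cube([99, 99, 1037]);
translate([2430, 0, 0]) cube([99, 99, 1037]);
translate([99, 0, 174]) cube([2331, 99, 79]);
translate([99, 0, 858]) cube([2331, 99, 79]);
translate([306, 99, 105]) cube([96, 17, 845]);
translate([609, 99, 105]) cube([96, 17, 845]);
translate([912, 99, 105]) cube([96, 17, 845]);
translate([1215, 99, 105]) cube([96, 17, 845]);
translate([1518, 99, 105]) cube([96, 17, 845]);
translate([1821, 99, 105]) cube([96, 17, 845]);
translate([2124, 99, 105]) cube([96, 17, 845]);


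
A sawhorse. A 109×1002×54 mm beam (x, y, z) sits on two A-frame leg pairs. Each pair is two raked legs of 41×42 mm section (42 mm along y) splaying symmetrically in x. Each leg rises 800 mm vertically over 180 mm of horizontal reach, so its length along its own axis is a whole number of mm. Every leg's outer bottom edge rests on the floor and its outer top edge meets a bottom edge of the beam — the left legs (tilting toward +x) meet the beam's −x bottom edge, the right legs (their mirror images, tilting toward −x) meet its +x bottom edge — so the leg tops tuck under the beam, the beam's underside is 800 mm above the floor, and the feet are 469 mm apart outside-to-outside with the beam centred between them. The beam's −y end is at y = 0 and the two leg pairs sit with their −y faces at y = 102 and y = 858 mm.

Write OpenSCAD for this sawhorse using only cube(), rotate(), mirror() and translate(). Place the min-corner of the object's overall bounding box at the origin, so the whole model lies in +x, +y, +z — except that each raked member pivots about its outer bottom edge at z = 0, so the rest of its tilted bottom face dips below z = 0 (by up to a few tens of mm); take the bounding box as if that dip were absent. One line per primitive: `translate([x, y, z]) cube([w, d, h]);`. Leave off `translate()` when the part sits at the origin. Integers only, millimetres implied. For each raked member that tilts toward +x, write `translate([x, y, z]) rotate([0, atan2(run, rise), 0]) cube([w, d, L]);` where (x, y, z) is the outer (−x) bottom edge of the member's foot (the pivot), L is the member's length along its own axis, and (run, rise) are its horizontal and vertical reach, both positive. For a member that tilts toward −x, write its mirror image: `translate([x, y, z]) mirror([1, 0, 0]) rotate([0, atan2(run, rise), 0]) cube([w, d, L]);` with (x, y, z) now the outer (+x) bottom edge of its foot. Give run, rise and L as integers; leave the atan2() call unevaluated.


// leg length = √(180² + 800²) = 820
// right-leg outer foot x = 2·180 + 109 = 469
// beam min-corner = (180, 0, 800)
translate([180, 0, 800]) cube([109, 1002, 54]);
translate([0, 102, 0]) rotate([0, atan2(180, 800), 0]) cube([41, 42, 820]);
translate([469, 102, 0]) mirror([1, 0, 0]) rotate([0, atan2(180, 800), 0]) cube([41, 42, 820]);
translate([0, 858, 0]) rotate([0, atan2(180, 800), 0]) cube([41, 42, 820]);
translate([469, 858, 0]) mirror([1, 0, 0]) rotate([0, atan2(180, 800), 0]) cube([41, 42, 820]);


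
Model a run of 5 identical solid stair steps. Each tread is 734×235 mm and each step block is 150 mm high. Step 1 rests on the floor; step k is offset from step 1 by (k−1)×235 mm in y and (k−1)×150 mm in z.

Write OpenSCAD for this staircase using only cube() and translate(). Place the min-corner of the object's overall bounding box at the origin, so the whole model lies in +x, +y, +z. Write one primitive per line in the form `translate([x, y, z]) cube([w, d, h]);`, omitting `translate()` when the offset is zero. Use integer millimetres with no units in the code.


cube([734, 235, 150]);
translate([0, 235, 150]) cube([734, 235, 150]);
translate([0, 470, 300]) cube([734, 235, 150]);
translate([0, 705, 450]) cube([734, 235, 150]);
translate([0, 940, 600]) cube([734, 235, 150]);


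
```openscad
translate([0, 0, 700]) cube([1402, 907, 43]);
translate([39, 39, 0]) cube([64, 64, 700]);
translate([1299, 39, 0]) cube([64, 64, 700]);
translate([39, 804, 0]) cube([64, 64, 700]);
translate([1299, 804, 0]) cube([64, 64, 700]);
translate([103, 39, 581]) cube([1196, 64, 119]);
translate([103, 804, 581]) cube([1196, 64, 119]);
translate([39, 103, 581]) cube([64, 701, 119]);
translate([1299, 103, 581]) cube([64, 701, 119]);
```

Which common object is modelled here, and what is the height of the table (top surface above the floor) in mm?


A table. The table height is 743 mm.

A 1402×907×43 slab sits at z = 700 on four 64 mm square posts — a table. The top surface is at 700 + 43 = 743 mm.


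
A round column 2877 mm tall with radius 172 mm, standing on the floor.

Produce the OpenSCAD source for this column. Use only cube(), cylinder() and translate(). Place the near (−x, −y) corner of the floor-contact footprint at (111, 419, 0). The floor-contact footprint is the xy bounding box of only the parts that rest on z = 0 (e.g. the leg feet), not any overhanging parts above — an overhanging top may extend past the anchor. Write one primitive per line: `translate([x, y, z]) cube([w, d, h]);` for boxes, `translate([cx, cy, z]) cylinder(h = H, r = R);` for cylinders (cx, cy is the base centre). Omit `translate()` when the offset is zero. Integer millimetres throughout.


translate([283, 591, 0]) cylinder(h = 2877, r = 172);


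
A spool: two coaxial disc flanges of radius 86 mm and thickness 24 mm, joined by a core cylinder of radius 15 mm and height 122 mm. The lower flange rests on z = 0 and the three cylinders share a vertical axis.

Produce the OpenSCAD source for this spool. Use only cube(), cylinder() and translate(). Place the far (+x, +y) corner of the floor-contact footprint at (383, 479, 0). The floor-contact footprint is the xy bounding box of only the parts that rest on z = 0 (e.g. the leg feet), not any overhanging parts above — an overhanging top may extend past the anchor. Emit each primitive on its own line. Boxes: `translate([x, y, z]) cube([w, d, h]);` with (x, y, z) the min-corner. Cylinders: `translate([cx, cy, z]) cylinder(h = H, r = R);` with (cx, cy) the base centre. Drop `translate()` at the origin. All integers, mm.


translate([297, 393, 0]) cylinder(h = 24, r = 86);
translate([297, 393, 24]) cylinder(h = 122, r = 15);
translate([297, 393, 146]) cylinder(h = 24, r = 86);


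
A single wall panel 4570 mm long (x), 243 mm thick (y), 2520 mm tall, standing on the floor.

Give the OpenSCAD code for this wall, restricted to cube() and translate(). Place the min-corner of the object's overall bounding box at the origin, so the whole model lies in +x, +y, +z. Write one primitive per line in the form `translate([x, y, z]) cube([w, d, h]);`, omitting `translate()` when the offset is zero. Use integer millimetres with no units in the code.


cube([4570, 243, 2520]);


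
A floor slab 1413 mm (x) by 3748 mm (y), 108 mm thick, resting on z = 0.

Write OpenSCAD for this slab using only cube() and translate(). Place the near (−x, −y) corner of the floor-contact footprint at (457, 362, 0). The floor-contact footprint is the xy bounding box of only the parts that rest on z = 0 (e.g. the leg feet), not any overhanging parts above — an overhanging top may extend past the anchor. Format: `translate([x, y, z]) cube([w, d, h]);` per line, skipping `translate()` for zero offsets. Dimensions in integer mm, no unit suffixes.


translate([457, 362, 0]) cube([1413, 3748, 108]);


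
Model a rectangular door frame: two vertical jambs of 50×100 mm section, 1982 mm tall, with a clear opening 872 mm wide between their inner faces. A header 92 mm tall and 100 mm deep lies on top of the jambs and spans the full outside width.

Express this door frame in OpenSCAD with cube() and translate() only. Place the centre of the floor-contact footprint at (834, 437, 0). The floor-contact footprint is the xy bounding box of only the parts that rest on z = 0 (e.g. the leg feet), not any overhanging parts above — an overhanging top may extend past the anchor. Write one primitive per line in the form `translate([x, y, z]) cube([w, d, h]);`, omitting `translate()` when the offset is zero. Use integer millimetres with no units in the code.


translate([348, 387, 0]) cube([50, 100, 1982]);
translate([1270, 387, 0]) cube([50, 100, 1982]);
translate([348, 387, 1982]) cube([972, 100, 92]);


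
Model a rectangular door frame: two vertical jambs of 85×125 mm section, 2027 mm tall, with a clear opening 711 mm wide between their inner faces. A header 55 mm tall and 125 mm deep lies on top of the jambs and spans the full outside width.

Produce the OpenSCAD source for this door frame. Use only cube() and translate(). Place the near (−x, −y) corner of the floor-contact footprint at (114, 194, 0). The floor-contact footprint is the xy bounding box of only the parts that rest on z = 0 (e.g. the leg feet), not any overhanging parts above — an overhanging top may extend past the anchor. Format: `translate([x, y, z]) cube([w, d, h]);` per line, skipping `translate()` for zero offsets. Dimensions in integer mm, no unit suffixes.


translate([114, 194, 0]) cube([85, 125, 2027]);
translate([910, 194, 0]) cube([85, 125, 2027]);
translate([114, 194, 2027]) cube([881, 125, 55]);


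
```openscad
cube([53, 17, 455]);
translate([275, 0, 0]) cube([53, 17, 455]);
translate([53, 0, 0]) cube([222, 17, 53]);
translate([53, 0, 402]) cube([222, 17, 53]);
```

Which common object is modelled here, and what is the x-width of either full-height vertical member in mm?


A picture frame. The border width is 53 mm.

Four thin pieces enclosing a rectangular opening — a picture frame. The two full-height stiles are 455 mm tall; the top rail sits at z = 402 and is 53 mm tall, so the border above the opening is 455 − 402 = 53 mm, matching the stile x-width.


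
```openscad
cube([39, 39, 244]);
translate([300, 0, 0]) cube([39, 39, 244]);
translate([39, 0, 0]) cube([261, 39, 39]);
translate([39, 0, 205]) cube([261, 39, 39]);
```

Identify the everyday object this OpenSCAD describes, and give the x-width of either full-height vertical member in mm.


A picture frame. The border width is 39 mm.

Four thin pieces enclosing a rectangular opening — a picture frame. The two full-height stiles are 244 mm tall; the top rail sits at z = 205 and is 39 mm tall, so the border above the opening is 244 − 205 = 39 mm, matching the stile x-width.


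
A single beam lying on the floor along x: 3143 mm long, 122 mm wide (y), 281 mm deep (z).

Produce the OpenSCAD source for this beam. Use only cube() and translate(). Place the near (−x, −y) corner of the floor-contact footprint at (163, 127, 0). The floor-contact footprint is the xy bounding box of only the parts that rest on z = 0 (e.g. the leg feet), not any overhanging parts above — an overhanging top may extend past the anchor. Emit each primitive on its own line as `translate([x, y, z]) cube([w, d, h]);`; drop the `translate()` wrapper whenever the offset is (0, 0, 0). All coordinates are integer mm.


translate([163, 127, 0]) cube([3143, 122, 281]);


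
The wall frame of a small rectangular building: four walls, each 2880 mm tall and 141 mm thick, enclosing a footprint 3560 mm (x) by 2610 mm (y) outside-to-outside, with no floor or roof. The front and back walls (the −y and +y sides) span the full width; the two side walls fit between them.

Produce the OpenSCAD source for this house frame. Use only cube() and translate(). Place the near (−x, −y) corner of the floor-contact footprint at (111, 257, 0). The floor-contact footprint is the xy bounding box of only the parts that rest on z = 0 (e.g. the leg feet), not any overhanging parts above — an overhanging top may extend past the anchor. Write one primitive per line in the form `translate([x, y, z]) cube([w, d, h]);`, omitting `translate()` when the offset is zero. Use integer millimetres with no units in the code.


translate([111, 257, 0]) cube([3560, 141, 2880]);
translate([111, 2726, 0]) cube([3560, 141, 2880]);
translate([111, 398, 0]) cube([141, 2328, 2880]);
translate([3530, 398, 0]) cube([141, 2328, 2880]);


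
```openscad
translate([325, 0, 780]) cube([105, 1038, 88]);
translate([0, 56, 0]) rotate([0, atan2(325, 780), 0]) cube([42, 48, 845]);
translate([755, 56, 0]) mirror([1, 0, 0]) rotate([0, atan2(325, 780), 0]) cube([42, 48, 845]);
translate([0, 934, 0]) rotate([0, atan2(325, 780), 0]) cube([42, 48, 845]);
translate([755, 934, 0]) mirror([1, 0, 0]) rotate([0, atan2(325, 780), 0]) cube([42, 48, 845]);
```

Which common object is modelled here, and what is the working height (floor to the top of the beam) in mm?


A sawhorse. The overall height is 868 mm.

A beam across two mirrored pairs of raked legs — a sawhorse. The beam's underside is at z = 780 (matching the legs' vertical rise in atan2(325, 780)) and the beam is 88 mm tall, so its top is at 780 + 88 = 868 mm. The raked legs top out at the beam's underside, so that is the highest point.


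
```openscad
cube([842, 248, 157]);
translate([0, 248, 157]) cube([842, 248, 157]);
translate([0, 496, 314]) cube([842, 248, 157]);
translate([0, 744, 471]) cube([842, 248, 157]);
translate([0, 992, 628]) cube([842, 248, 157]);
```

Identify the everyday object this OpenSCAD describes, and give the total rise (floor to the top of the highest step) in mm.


A staircase. The total rise is 785 mm.

5 identical blocks, each offset up and back from the previous — a staircase. Each step is 157 mm tall and there are 5 of them, so the total rise is 5 × 157 = 785 mm.


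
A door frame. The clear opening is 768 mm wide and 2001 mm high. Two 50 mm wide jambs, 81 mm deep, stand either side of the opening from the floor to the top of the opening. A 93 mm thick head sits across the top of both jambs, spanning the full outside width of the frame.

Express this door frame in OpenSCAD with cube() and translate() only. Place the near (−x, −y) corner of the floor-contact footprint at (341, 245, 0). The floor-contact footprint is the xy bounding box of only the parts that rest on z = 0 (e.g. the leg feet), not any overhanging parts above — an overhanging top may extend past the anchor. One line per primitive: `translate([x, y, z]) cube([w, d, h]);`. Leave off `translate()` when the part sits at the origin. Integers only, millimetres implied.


translate([341, 245, 0]) cube([50, 81, 2001]);
translate([1159, 245, 0]) cube([50, 81, 2001]);
translate([341, 245, 2001]) cube([868, 81, 93]);


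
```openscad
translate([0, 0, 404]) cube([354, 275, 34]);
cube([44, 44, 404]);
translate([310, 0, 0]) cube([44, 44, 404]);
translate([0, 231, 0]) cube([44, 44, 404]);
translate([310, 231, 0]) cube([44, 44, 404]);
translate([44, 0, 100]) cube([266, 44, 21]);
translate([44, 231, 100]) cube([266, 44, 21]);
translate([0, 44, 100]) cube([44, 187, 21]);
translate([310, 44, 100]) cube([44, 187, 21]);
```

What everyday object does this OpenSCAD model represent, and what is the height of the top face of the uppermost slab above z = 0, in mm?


A stool. The seat height is 438 mm.

A 354×275×34 slab at z = 404 on four corner posts — a stool. The seat top is 404 + 34 = 438 mm.


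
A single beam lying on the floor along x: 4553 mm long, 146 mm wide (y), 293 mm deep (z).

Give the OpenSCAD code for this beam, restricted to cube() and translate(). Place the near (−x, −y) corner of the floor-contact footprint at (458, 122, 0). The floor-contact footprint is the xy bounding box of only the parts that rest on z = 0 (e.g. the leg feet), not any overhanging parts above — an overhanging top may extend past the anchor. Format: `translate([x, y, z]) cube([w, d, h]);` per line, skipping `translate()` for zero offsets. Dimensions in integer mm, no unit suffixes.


translate([458, 122, 0]) cube([4553, 146, 293]);


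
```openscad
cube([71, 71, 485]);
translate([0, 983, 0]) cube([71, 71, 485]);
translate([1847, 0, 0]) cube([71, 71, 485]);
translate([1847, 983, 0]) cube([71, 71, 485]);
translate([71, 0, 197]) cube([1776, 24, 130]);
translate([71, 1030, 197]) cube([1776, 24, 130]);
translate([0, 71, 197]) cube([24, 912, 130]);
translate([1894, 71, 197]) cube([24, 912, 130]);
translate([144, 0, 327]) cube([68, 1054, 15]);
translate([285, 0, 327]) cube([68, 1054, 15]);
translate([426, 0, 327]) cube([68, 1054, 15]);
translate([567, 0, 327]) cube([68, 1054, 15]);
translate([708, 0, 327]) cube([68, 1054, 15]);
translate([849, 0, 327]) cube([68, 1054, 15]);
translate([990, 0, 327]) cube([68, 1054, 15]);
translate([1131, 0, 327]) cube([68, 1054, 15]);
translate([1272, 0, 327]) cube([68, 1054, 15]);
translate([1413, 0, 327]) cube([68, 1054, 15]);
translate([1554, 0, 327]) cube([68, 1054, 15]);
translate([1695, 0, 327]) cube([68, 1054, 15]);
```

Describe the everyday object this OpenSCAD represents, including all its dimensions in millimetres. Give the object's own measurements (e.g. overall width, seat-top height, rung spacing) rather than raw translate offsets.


A bed frame 1918 mm long (x) by 1054 mm wide (y). Four 71×71 mm corner posts, 485 mm tall, at the corners of the footprint. Four rails of 24 mm thickness and 130 mm height run between adjacent posts with their undersides at z = 197 mm, their outer faces flush with the outside of the frame (the two x-running rails run between the posts' inner faces; the two y-running rails run between the posts' inner faces). 12 slats, each 68 mm wide (x) and 15 mm thick, lie across the top of the two x-running rails, running the full 1054 mm width of the frame in y; along x they sit between the end posts with a 73 mm gap after the −x posts and between neighbouring slats, leaving 84 mm before the +x posts.


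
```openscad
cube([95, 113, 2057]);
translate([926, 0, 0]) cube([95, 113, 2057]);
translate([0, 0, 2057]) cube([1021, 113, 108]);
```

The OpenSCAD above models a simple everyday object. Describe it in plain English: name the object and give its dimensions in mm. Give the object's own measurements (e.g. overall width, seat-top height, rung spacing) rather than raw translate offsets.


A door frame. The clear opening is 831 mm wide and 2057 mm high. Two 95 mm wide jambs, 113 mm deep, stand either side of the opening from the floor to the top of the opening. A 108 mm thick head sits across the top of both jambs, spanning the full outside width of the frame.


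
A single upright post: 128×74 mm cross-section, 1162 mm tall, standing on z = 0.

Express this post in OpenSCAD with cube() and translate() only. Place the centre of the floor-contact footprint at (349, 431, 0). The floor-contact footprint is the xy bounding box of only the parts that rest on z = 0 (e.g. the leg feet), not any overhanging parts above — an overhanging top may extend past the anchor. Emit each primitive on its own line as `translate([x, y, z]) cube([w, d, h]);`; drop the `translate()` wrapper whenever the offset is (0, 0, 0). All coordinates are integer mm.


translate([285, 394, 0]) cube([128, 74, 1162]);


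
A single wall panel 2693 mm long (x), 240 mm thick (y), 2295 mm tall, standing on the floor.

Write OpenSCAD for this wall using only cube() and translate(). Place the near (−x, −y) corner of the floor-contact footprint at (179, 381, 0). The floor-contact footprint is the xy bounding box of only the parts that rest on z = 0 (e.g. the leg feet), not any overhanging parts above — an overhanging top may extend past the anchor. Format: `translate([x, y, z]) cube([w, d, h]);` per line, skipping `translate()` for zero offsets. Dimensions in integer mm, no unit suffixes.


translate([179, 381, 0]) cube([2693, 240, 2295]);


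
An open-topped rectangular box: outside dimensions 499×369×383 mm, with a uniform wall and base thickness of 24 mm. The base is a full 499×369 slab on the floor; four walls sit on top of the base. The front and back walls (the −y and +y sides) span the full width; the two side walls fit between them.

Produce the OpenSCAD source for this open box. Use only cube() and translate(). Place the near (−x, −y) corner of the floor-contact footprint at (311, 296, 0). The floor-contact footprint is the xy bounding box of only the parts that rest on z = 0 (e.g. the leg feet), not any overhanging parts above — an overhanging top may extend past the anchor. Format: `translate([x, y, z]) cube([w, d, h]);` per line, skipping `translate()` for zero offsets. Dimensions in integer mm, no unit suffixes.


translate([311, 296, 0]) cube([499, 369, 24]);
translate([311, 296, 24]) cube([499, 24, 359]);
translate([311, 641, 24]) cube([499, 24, 359]);
translate([311, 320, 24]) cube([24, 321, 359]);
translate([786, 320, 24]) cube([24, 321, 359]);


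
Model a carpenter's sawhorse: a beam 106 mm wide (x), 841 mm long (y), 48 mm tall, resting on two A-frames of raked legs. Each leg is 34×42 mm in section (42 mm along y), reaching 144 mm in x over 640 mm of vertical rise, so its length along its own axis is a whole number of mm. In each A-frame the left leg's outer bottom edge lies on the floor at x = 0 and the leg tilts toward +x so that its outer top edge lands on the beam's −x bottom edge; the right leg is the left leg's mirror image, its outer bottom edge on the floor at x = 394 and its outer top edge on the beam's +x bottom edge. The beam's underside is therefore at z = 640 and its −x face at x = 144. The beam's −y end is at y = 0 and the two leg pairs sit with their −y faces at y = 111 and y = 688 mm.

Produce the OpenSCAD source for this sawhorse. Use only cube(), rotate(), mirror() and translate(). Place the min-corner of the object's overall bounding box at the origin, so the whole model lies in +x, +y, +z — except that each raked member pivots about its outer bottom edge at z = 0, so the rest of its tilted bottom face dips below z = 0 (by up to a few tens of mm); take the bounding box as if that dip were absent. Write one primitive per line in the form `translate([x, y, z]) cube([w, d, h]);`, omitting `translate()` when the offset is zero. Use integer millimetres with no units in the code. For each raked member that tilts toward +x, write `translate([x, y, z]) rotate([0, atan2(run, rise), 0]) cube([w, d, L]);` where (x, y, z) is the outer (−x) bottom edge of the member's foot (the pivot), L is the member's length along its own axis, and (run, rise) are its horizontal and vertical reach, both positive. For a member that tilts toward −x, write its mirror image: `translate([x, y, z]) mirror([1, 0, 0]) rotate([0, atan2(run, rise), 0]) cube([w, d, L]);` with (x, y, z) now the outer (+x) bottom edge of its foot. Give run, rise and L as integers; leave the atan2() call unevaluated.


translate([144, 0, 640]) cube([106, 841, 48]);
translate([0, 111, 0]) rotate([0, atan2(144, 640), 0]) cube([34, 42, 656]);
translate([394, 111, 0]) mirror([1, 0, 0]) rotate([0, atan2(144, 640), 0]) cube([34, 42, 656]);
translate([0, 688, 0]) rotate([0, atan2(144, 640), 0]) cube([34, 42, 656]);
translate([394, 688, 0]) mirror([1, 0, 0]) rotate([0, atan2(144, 640), 0]) cube([34, 42, 656]);
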